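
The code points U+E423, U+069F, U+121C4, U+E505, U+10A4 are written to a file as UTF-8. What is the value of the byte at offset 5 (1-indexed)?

1-indexed offset 5 is 0-indexed offset 4.
U+E423 → 3-byte form EE 90 A3 at offsets 0–2.
U+069F → 2-byte form DA 9F at offsets 3–4.
Offset 4 falls in char 2's range; it's byte 2 of DA 9F = 0x9F.

0x9F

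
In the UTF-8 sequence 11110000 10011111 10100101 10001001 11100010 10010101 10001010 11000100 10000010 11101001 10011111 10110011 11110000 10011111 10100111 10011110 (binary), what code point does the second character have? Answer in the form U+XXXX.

U+254A

Offset 0: leading byte 0xF0 = 11110000 → 4-byte char #1 = F0 9F A5 89.
Offset 4: leading byte 0xE2 = 11100010 → 3-byte char #2 = E2 95 8A.
Leading byte 0xE2 = 11100010 matches 1110xxxx → 3-byte sequence.
Byte 1: 0xE2 = 11100010, payload 0010 (4 bits).
Byte 2: 0x95 = 10010101 (10xxxxxx ✓), payload 010101.
Byte 3: 0x8A = 10001010 (10xxxxxx ✓), payload 001010.
Concatenate: 0010010101001010 = 0x254A (16 bits → U+254A).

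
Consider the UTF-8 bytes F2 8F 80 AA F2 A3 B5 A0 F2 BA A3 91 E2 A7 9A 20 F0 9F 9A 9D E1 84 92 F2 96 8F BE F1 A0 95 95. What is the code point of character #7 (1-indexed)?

Offset 0: leading byte 0xF2 = 11110010 → 4-byte char #1 = F2 8F 80 AA.
Offset 4: leading byte 0xF2 = 11110010 → 4-byte char #2 = F2 A3 B5 A0.
Offset 8: leading byte 0xF2 = 11110010 → 4-byte char #3 = F2 BA A3 91.
Offset 12: leading byte 0xE2 = 11100010 → 3-byte char #4 = E2 A7 9A.
Offset 15: leading byte 0x20 = 00100000 → 1-byte char #5 = 20.
Offset 16: leading byte 0xF0 = 11110000 → 4-byte char #6 = F0 9F 9A 9D.
Offset 20: leading byte 0xE1 = 11100001 → 3-byte char #7 = E1 84 92.
Leading byte 0xE1 = 11100001 matches 1110xxxx → 3-byte sequence.
Byte 1: 0xE1 = 11100001, payload 0001 (4 bits).
Byte 2: 0x84 = 10000100 (10xxxxxx ✓), payload 000100.
Byte 3: 0x92 = 10010010 (10xxxxxx ✓), payload 010010.
Concatenate: 0001000100010010 = 0x1112 (16 bits → U+1112).

U+1112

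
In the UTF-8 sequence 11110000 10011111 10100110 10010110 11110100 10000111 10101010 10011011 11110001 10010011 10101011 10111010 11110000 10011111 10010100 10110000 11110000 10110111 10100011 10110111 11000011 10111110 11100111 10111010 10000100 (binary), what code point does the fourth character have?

Offset 0: leading byte 0xF0 = 11110000 → 4-byte char #1 = F0 9F A6 96.
Offset 4: leading byte 0xF4 = 11110100 → 4-byte char #2 = F4 87 AA 9B.
Offset 8: leading byte 0xF1 = 11110001 → 4-byte char #3 = F1 93 AB BA.
Offset 12: leading byte 0xF0 = 11110000 → 4-byte char #4 = F0 9F 94 B0.
Leading byte 0xF0 = 11110000 matches 11110xxx → 4-byte sequence.
Byte 1: 0xF0 = 11110000, payload 000 (3 bits).
Byte 2: 0x9F = 10011111 (10xxxxxx ✓), payload 011111.
Byte 3: 0x94 = 10010100 (10xxxxxx ✓), payload 010100.
Byte 4: 0xB0 = 10110000 (10xxxxxx ✓), payload 110000.
Concatenate: 000011111010100110000 = 0x1F530 (21 bits → U+1F530).

U+1F530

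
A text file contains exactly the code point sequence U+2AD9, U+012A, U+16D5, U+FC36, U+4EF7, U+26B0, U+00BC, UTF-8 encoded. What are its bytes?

E2 AB 99 C4 AA E1 9B 95 EF B0 B6 E4 BB B7 E2 9A B0 C2 BC

U+2AD9: 3-byte form → E2 AB 99.
U+012A: 2-byte form → C4 AA.
U+16D5: 3-byte form → E1 9B 95.
U+FC36: 3-byte form → EF B0 B6.
U+4EF7: 3-byte form → E4 BB B7.
U+26B0: 3-byte form → E2 9A B0.
U+00BC: 2-byte form → C2 BC.
Concatenated (19 bytes): E2 AB 99 C4 AA E1 9B 95 EF B0 B6 E4 BB B7 E2 9A B0 C2 BC.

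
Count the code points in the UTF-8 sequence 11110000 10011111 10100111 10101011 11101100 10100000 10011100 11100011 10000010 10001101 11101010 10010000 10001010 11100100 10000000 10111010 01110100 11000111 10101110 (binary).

Byte at offset 0: 0xF0 = 11110000 → 4-byte char (#1). Advance 4.
Byte at offset 4: 0xEC = 11101100 → 3-byte char (#2). Advance 3.
Byte at offset 7: 0xE3 = 11100011 → 3-byte char (#3). Advance 3.
Byte at offset 10: 0xEA = 11101010 → 3-byte char (#4). Advance 3.
Byte at offset 13: 0xE4 = 11100100 → 3-byte char (#5). Advance 3.
Byte at offset 16: 0x74 = 01110100 → 1-byte char (#6). Advance 1.
Byte at offset 17: 0xC7 = 11000111 → 2-byte char (#7). Advance 2.
Reached end at offset 19 after 7 code points.

7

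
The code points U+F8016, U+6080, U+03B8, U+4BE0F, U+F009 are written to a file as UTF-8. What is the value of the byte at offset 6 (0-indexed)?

0x80

U+F8016 → 4-byte form F3 B8 80 96 at offsets 0–3.
U+6080 → 3-byte form E6 82 80 at offsets 4–6.
Offset 6 falls in char 2's range; it's byte 3 of E6 82 80 = 0x80.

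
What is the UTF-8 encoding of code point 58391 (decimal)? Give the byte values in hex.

EE 90 97

U+E417 = 0xE417 = 58391 decimal. In range U+0800–U+FFFF → 3-byte form: 1110xxxx 10xxxxxx 10xxxxxx.
Binary (16 bits): 1110010000010111.
Split 4+6+6: 1110 | 010000 | 010111.
Byte 1: 11101110 = 0xEE.
Byte 2: 10010000 = 0x90.
Byte 3: 10010111 = 0x97.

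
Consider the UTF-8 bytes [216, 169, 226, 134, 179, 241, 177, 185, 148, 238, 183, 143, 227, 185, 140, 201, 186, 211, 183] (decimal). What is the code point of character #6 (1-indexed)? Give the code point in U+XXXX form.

Offset 0: leading byte 0xD8 = 11011000 → 2-byte char #1 = D8 A9.
Offset 2: leading byte 0xE2 = 11100010 → 3-byte char #2 = E2 86 B3.
Offset 5: leading byte 0xF1 = 11110001 → 4-byte char #3 = F1 B1 B9 94.
Offset 9: leading byte 0xEE = 11101110 → 3-byte char #4 = EE B7 8F.
Offset 12: leading byte 0xE3 = 11100011 → 3-byte char #5 = E3 B9 8C.
Offset 15: leading byte 0xC9 = 11001001 → 2-byte char #6 = C9 BA.
Leading byte 0xC9 = 11001001 matches 110xxxxx → 2-byte sequence.
Byte 1: 0xC9 = 11001001, payload 01001 (5 bits).
Byte 2: 0xBA = 10111010 (10xxxxxx ✓), payload 111010.
Concatenate: 01001111010 = 0x27A (11 bits → U+027A).

U+027A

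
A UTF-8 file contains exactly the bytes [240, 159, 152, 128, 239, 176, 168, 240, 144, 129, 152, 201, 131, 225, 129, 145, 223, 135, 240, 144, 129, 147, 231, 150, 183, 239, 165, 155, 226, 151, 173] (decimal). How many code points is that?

10

Byte at offset 0: 0xF0 = 11110000 → 4-byte char (#1). Advance 4.
Byte at offset 4: 0xEF = 11101111 → 3-byte char (#2). Advance 3.
Byte at offset 7: 0xF0 = 11110000 → 4-byte char (#3). Advance 4.
Byte at offset 11: 0xC9 = 11001001 → 2-byte char (#4). Advance 2.
Byte at offset 13: 0xE1 = 11100001 → 3-byte char (#5). Advance 3.
Byte at offset 16: 0xDF = 11011111 → 2-byte char (#6). Advance 2.
Byte at offset 18: 0xF0 = 11110000 → 4-byte char (#7). Advance 4.
Byte at offset 22: 0xE7 = 11100111 → 3-byte char (#8). Advance 3.
Byte at offset 25: 0xEF = 11101111 → 3-byte char (#9). Advance 3.
Byte at offset 28: 0xE2 = 11100010 → 3-byte char (#10). Advance 3.
Reached end at offset 31 after 10 code points.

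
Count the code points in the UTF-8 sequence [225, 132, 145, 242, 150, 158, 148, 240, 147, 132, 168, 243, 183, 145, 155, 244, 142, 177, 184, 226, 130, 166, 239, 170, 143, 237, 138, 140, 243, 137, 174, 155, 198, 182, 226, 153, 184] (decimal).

11

Byte at offset 0: 0xE1 = 11100001 → 3-byte char (#1). Advance 3.
Byte at offset 3: 0xF2 = 11110010 → 4-byte char (#2). Advance 4.
Byte at offset 7: 0xF0 = 11110000 → 4-byte char (#3). Advance 4.
Byte at offset 11: 0xF3 = 11110011 → 4-byte char (#4). Advance 4.
Byte at offset 15: 0xF4 = 11110100 → 4-byte char (#5). Advance 4.
Byte at offset 19: 0xE2 = 11100010 → 3-byte char (#6). Advance 3.
Byte at offset 22: 0xEF = 11101111 → 3-byte char (#7). Advance 3.
Byte at offset 25: 0xED = 11101101 → 3-byte char (#8). Advance 3.
Byte at offset 28: 0xF3 = 11110011 → 4-byte char (#9). Advance 4.
Byte at offset 32: 0xC6 = 11000110 → 2-byte char (#10). Advance 2.
Byte at offset 34: 0xE2 = 11100010 → 3-byte char (#11). Advance 3.
Reached end at offset 37 after 11 code points.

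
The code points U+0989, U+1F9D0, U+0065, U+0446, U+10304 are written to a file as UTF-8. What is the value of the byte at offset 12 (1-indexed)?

1-indexed offset 12 is 0-indexed offset 11.
U+0989 → 3-byte form E0 A6 89 at offsets 0–2.
U+1F9D0 → 4-byte form F0 9F A7 90 at offsets 3–6.
U+0065 → 1-byte form 65 at offsets 7–7.
U+0446 → 2-byte form D1 86 at offsets 8–9.
U+10304 → 4-byte form F0 90 8C 84 at offsets 10–13.
Offset 11 falls in char 5's range; it's byte 2 of F0 90 8C 84 = 0x90.

0x90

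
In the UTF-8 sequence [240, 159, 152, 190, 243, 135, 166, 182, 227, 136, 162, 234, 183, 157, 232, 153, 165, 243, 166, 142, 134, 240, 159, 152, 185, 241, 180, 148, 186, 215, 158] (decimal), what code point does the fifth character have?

U+8665

Offset 0: leading byte 0xF0 = 11110000 → 4-byte char #1 = F0 9F 98 BE.
Offset 4: leading byte 0xF3 = 11110011 → 4-byte char #2 = F3 87 A6 B6.
Offset 8: leading byte 0xE3 = 11100011 → 3-byte char #3 = E3 88 A2.
Offset 11: leading byte 0xEA = 11101010 → 3-byte char #4 = EA B7 9D.
Offset 14: leading byte 0xE8 = 11101000 → 3-byte char #5 = E8 99 A5.
Leading byte 0xE8 = 11101000 matches 1110xxxx → 3-byte sequence.
Byte 1: 0xE8 = 11101000, payload 1000 (4 bits).
Byte 2: 0x99 = 10011001 (10xxxxxx ✓), payload 011001.
Byte 3: 0xA5 = 10100101 (10xxxxxx ✓), payload 100101.
Concatenate: 1000011001100101 = 0x8665 (16 bits → U+8665).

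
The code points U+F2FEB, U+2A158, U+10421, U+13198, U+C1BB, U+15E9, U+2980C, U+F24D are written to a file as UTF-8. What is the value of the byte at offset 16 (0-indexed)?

U+F2FEB → 4-byte form F3 B2 BF AB at offsets 0–3.
U+2A158 → 4-byte form F0 AA 85 98 at offsets 4–7.
U+10421 → 4-byte form F0 90 90 A1 at offsets 8–11.
U+13198 → 4-byte form F0 93 86 98 at offsets 12–15.
U+C1BB → 3-byte form EC 86 BB at offsets 16–18.
Offset 16 falls in char 5's range; it's byte 1 of EC 86 BB = 0xEC.

0xEC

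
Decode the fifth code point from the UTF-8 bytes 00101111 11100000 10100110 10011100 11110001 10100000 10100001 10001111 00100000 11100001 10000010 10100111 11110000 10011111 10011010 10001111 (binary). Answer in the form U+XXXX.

Offset 0: leading byte 0x2F = 00101111 → 1-byte char #1 = 2F.
Offset 1: leading byte 0xE0 = 11100000 → 3-byte char #2 = E0 A6 9C.
Offset 4: leading byte 0xF1 = 11110001 → 4-byte char #3 = F1 A0 A1 8F.
Offset 8: leading byte 0x20 = 00100000 → 1-byte char #4 = 20.
Offset 9: leading byte 0xE1 = 11100001 → 3-byte char #5 = E1 82 A7.
Leading byte 0xE1 = 11100001 matches 1110xxxx → 3-byte sequence.
Byte 1: 0xE1 = 11100001, payload 0001 (4 bits).
Byte 2: 0x82 = 10000010 (10xxxxxx ✓), payload 000010.
Byte 3: 0xA7 = 10100111 (10xxxxxx ✓), payload 100111.
Concatenate: 0001000010100111 = 0x10A7 (16 bits → U+10A7).

U+10A7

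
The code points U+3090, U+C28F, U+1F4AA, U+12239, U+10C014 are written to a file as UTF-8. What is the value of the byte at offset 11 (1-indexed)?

0xF0

1-indexed offset 11 is 0-indexed offset 10.
U+3090 → 3-byte form E3 82 90 at offsets 0–2.
U+C28F → 3-byte form EC 8A 8F at offsets 3–5.
U+1F4AA → 4-byte form F0 9F 92 AA at offsets 6–9.
U+12239 → 4-byte form F0 92 88 B9 at offsets 10–13.
Offset 10 falls in char 4's range; it's byte 1 of F0 92 88 B9 = 0xF0.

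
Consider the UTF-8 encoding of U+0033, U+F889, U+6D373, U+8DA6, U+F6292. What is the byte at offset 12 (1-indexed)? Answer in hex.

1-indexed offset 12 is 0-indexed offset 11.
U+0033 → 1-byte form 33 at offsets 0–0.
U+F889 → 3-byte form EF A2 89 at offsets 1–3.
U+6D373 → 4-byte form F1 AD 8D B3 at offsets 4–7.
U+8DA6 → 3-byte form E8 B6 A6 at offsets 8–10.
U+F6292 → 4-byte form F3 B6 8A 92 at offsets 11–14.
Offset 11 falls in char 5's range; it's byte 1 of F3 B6 8A 92 = 0xF3.

0xF3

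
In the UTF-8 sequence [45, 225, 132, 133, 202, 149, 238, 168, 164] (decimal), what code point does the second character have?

U+1105

Offset 0: leading byte 0x2D = 00101101 → 1-byte char #1 = 2D.
Offset 1: leading byte 0xE1 = 11100001 → 3-byte char #2 = E1 84 85.
Leading byte 0xE1 = 11100001 matches 1110xxxx → 3-byte sequence.
Byte 1: 0xE1 = 11100001, payload 0001 (4 bits).
Byte 2: 0x84 = 10000100 (10xxxxxx ✓), payload 000100.
Byte 3: 0x85 = 10000101 (10xxxxxx ✓), payload 000101.
Concatenate: 0001000100000101 = 0x1105 (16 bits → U+1105).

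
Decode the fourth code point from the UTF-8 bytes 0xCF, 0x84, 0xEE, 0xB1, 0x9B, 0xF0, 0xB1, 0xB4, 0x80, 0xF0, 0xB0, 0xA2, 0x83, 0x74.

U+30883

Offset 0: leading byte 0xCF = 11001111 → 2-byte char #1 = CF 84.
Offset 2: leading byte 0xEE = 11101110 → 3-byte char #2 = EE B1 9B.
Offset 5: leading byte 0xF0 = 11110000 → 4-byte char #3 = F0 B1 B4 80.
Offset 9: leading byte 0xF0 = 11110000 → 4-byte char #4 = F0 B0 A2 83.
Leading byte 0xF0 = 11110000 matches 11110xxx → 4-byte sequence.
Byte 1: 0xF0 = 11110000, payload 000 (3 bits).
Byte 2: 0xB0 = 10110000 (10xxxxxx ✓), payload 110000.
Byte 3: 0xA2 = 10100010 (10xxxxxx ✓), payload 100010.
Byte 4: 0x83 = 10000011 (10xxxxxx ✓), payload 000011.
Concatenate: 000110000100010000011 = 0x30883 (21 bits → U+30883).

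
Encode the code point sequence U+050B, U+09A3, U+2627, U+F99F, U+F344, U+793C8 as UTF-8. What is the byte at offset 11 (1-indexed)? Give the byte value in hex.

1-indexed offset 11 is 0-indexed offset 10.
U+050B → 2-byte form D4 8B at offsets 0–1.
U+09A3 → 3-byte form E0 A6 A3 at offsets 2–4.
U+2627 → 3-byte form E2 98 A7 at offsets 5–7.
U+F99F → 3-byte form EF A6 9F at offsets 8–10.
Offset 10 falls in char 4's range; it's byte 3 of EF A6 9F = 0x9F.

0x9F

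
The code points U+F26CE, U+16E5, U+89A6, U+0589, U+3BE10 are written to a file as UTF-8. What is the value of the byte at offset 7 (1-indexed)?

0xA5

1-indexed offset 7 is 0-indexed offset 6.
U+F26CE → 4-byte form F3 B2 9B 8E at offsets 0–3.
U+16E5 → 3-byte form E1 9B A5 at offsets 4–6.
Offset 6 falls in char 2's range; it's byte 3 of E1 9B A5 = 0xA5.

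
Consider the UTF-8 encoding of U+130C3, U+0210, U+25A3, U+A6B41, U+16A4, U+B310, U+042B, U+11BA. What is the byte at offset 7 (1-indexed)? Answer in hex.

1-indexed offset 7 is 0-indexed offset 6.
U+130C3 → 4-byte form F0 93 83 83 at offsets 0–3.
U+0210 → 2-byte form C8 90 at offsets 4–5.
U+25A3 → 3-byte form E2 96 A3 at offsets 6–8.
Offset 6 falls in char 3's range; it's byte 1 of E2 96 A3 = 0xE2.

0xE2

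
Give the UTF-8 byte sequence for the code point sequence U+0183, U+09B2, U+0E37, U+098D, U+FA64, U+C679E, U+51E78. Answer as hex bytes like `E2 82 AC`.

U+0183: 2-byte form → C6 83.
U+09B2: 3-byte form → E0 A6 B2.
U+0E37: 3-byte form → E0 B8 B7.
U+098D: 3-byte form → E0 A6 8D.
U+FA64: 3-byte form → EF A9 A4.
U+C679E: 4-byte form → F3 86 9E 9E.
U+51E78: 4-byte form → F1 91 B9 B8.
Concatenated (22 bytes): C6 83 E0 A6 B2 E0 B8 B7 E0 A6 8D EF A9 A4 F3 86 9E 9E F1 91 B9 B8.

C6 83 E0 A6 B2 E0 B8 B7 E0 A6 8D EF A9 A4 F3 86 9E 9E F1 91 B9 B8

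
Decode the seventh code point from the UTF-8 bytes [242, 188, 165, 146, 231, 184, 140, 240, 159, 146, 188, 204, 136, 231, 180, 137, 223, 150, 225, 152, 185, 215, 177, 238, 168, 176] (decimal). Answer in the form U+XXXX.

Offset 0: leading byte 0xF2 = 11110010 → 4-byte char #1 = F2 BC A5 92.
Offset 4: leading byte 0xE7 = 11100111 → 3-byte char #2 = E7 B8 8C.
Offset 7: leading byte 0xF0 = 11110000 → 4-byte char #3 = F0 9F 92 BC.
Offset 11: leading byte 0xCC = 11001100 → 2-byte char #4 = CC 88.
Offset 13: leading byte 0xE7 = 11100111 → 3-byte char #5 = E7 B4 89.
Offset 16: leading byte 0xDF = 11011111 → 2-byte char #6 = DF 96.
Offset 18: leading byte 0xE1 = 11100001 → 3-byte char #7 = E1 98 B9.
Leading byte 0xE1 = 11100001 matches 1110xxxx → 3-byte sequence.
Byte 1: 0xE1 = 11100001, payload 0001 (4 bits).
Byte 2: 0x98 = 10011000 (10xxxxxx ✓), payload 011000.
Byte 3: 0xB9 = 10111001 (10xxxxxx ✓), payload 111001.
Concatenate: 0001011000111001 = 0x1639 (16 bits → U+1639).

U+1639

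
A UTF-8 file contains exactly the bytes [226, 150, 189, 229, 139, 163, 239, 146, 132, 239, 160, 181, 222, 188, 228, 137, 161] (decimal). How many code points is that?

Byte at offset 0: 0xE2 = 11100010 → 3-byte char (#1). Advance 3.
Byte at offset 3: 0xE5 = 11100101 → 3-byte char (#2). Advance 3.
Byte at offset 6: 0xEF = 11101111 → 3-byte char (#3). Advance 3.
Byte at offset 9: 0xEF = 11101111 → 3-byte char (#4). Advance 3.
Byte at offset 12: 0xDE = 11011110 → 2-byte char (#5). Advance 2.
Byte at offset 14: 0xE4 = 11100100 → 3-byte char (#6). Advance 3.
Reached end at offset 17 after 6 code points.

6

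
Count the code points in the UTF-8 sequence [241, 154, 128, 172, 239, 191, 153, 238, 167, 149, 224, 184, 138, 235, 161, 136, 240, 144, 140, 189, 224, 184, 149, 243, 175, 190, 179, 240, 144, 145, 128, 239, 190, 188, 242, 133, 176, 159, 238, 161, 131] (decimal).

12

Byte at offset 0: 0xF1 = 11110001 → 4-byte char (#1). Advance 4.
Byte at offset 4: 0xEF = 11101111 → 3-byte char (#2). Advance 3.
Byte at offset 7: 0xEE = 11101110 → 3-byte char (#3). Advance 3.
Byte at offset 10: 0xE0 = 11100000 → 3-byte char (#4). Advance 3.
Byte at offset 13: 0xEB = 11101011 → 3-byte char (#5). Advance 3.
Byte at offset 16: 0xF0 = 11110000 → 4-byte char (#6). Advance 4.
Byte at offset 20: 0xE0 = 11100000 → 3-byte char (#7). Advance 3.
Byte at offset 23: 0xF3 = 11110011 → 4-byte char (#8). Advance 4.
Byte at offset 27: 0xF0 = 11110000 → 4-byte char (#9). Advance 4.
Byte at offset 31: 0xEF = 11101111 → 3-byte char (#10). Advance 3.
Byte at offset 34: 0xF2 = 11110010 → 4-byte char (#11). Advance 4.
Byte at offset 38: 0xEE = 11101110 → 3-byte char (#12). Advance 3.
Reached end at offset 41 after 12 code points.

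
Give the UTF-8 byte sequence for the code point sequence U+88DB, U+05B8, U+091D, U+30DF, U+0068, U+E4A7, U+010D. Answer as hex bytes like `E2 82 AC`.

U+88DB: 3-byte form → E8 A3 9B.
U+05B8: 2-byte form → D6 B8.
U+091D: 3-byte form → E0 A4 9D.
U+30DF: 3-byte form → E3 83 9F.
U+0068: 1-byte form → 68.
U+E4A7: 3-byte form → EE 92 A7.
U+010D: 2-byte form → C4 8D.
Concatenated (17 bytes): E8 A3 9B D6 B8 E0 A4 9D E3 83 9F 68 EE 92 A7 C4 8D.

E8 A3 9B D6 B8 E0 A4 9D E3 83 9F 68 EE 92 A7 C4 8D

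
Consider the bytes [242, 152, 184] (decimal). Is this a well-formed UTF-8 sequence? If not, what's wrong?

Leading byte 0xF2 = 11110010 → 4-byte form, but only 3 bytes are present.

invalid (sequence truncated)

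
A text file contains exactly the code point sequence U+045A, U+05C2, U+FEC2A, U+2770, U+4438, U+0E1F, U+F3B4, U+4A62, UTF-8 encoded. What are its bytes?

D1 9A D7 82 F3 BE B0 AA E2 9D B0 E4 90 B8 E0 B8 9F EF 8E B4 E4 A9 A2

U+045A: 2-byte form → D1 9A.
U+05C2: 2-byte form → D7 82.
U+FEC2A: 4-byte form → F3 BE B0 AA.
U+2770: 3-byte form → E2 9D B0.
U+4438: 3-byte form → E4 90 B8.
U+0E1F: 3-byte form → E0 B8 9F.
U+F3B4: 3-byte form → EF 8E B4.
U+4A62: 3-byte form → E4 A9 A2.
Concatenated (23 bytes): D1 9A D7 82 F3 BE B0 AA E2 9D B0 E4 90 B8 E0 B8 9F EF 8E B4 E4 A9 A2.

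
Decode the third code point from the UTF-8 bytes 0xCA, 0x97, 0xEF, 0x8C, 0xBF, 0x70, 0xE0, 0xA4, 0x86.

U+0070

Offset 0: leading byte 0xCA = 11001010 → 2-byte char #1 = CA 97.
Offset 2: leading byte 0xEF = 11101111 → 3-byte char #2 = EF 8C BF.
Offset 5: leading byte 0x70 = 01110000 → 1-byte char #3 = 70.
Leading byte 0x70 = 01110000 matches 0xxxxxxx → 1-byte sequence.
Byte 1: 0x70 = 01110000, payload 1110000 (7 bits).
Concatenate: 1110000 = 0x70 (7 bits → U+0070).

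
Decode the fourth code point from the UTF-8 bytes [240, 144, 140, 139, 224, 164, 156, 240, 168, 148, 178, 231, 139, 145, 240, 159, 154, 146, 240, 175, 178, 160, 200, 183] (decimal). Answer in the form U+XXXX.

U+72D1

Offset 0: leading byte 0xF0 = 11110000 → 4-byte char #1 = F0 90 8C 8B.
Offset 4: leading byte 0xE0 = 11100000 → 3-byte char #2 = E0 A4 9C.
Offset 7: leading byte 0xF0 = 11110000 → 4-byte char #3 = F0 A8 94 B2.
Offset 11: leading byte 0xE7 = 11100111 → 3-byte char #4 = E7 8B 91.
Leading byte 0xE7 = 11100111 matches 1110xxxx → 3-byte sequence.
Byte 1: 0xE7 = 11100111, payload 0111 (4 bits).
Byte 2: 0x8B = 10001011 (10xxxxxx ✓), payload 001011.
Byte 3: 0x91 = 10010001 (10xxxxxx ✓), payload 010001.
Concatenate: 0111001011010001 = 0x72D1 (16 bits → U+72D1).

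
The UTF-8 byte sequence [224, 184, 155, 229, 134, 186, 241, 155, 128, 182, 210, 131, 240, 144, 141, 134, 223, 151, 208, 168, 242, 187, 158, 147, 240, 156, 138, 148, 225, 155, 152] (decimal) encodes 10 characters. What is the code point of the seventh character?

U+0428

Offset 0: leading byte 0xE0 = 11100000 → 3-byte char #1 = E0 B8 9B.
Offset 3: leading byte 0xE5 = 11100101 → 3-byte char #2 = E5 86 BA.
Offset 6: leading byte 0xF1 = 11110001 → 4-byte char #3 = F1 9B 80 B6.
Offset 10: leading byte 0xD2 = 11010010 → 2-byte char #4 = D2 83.
Offset 12: leading byte 0xF0 = 11110000 → 4-byte char #5 = F0 90 8D 86.
Offset 16: leading byte 0xDF = 11011111 → 2-byte char #6 = DF 97.
Offset 18: leading byte 0xD0 = 11010000 → 2-byte char #7 = D0 A8.
Leading byte 0xD0 = 11010000 matches 110xxxxx → 2-byte sequence.
Byte 1: 0xD0 = 11010000, payload 10000 (5 bits).
Byte 2: 0xA8 = 10101000 (10xxxxxx ✓), payload 101000.
Concatenate: 10000101000 = 0x428 (11 bits → U+0428).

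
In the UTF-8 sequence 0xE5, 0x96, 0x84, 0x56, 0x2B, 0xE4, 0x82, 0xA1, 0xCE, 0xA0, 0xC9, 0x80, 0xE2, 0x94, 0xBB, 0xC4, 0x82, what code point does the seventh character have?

Offset 0: leading byte 0xE5 = 11100101 → 3-byte char #1 = E5 96 84.
Offset 3: leading byte 0x56 = 01010110 → 1-byte char #2 = 56.
Offset 4: leading byte 0x2B = 00101011 → 1-byte char #3 = 2B.
Offset 5: leading byte 0xE4 = 11100100 → 3-byte char #4 = E4 82 A1.
Offset 8: leading byte 0xCE = 11001110 → 2-byte char #5 = CE A0.
Offset 10: leading byte 0xC9 = 11001001 → 2-byte char #6 = C9 80.
Offset 12: leading byte 0xE2 = 11100010 → 3-byte char #7 = E2 94 BB.
Leading byte 0xE2 = 11100010 matches 1110xxxx → 3-byte sequence.
Byte 1: 0xE2 = 11100010, payload 0010 (4 bits).
Byte 2: 0x94 = 10010100 (10xxxxxx ✓), payload 010100.
Byte 3: 0xBB = 10111011 (10xxxxxx ✓), payload 111011.
Concatenate: 0010010100111011 = 0x253B (16 bits → U+253B).

U+253B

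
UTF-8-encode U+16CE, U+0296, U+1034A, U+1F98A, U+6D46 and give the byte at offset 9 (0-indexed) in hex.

0xF0

U+16CE → 3-byte form E1 9B 8E at offsets 0–2.
U+0296 → 2-byte form CA 96 at offsets 3–4.
U+1034A → 4-byte form F0 90 8D 8A at offsets 5–8.
U+1F98A → 4-byte form F0 9F A6 8A at offsets 9–12.
Offset 9 falls in char 4's range; it's byte 1 of F0 9F A6 8A = 0xF0.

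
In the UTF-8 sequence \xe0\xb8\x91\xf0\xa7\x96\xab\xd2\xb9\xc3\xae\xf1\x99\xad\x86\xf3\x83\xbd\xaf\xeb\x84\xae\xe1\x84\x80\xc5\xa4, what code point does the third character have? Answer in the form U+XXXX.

Offset 0: leading byte 0xE0 = 11100000 → 3-byte char #1 = E0 B8 91.
Offset 3: leading byte 0xF0 = 11110000 → 4-byte char #2 = F0 A7 96 AB.
Offset 7: leading byte 0xD2 = 11010010 → 2-byte char #3 = D2 B9.
Leading byte 0xD2 = 11010010 matches 110xxxxx → 2-byte sequence.
Byte 1: 0xD2 = 11010010, payload 10010 (5 bits).
Byte 2: 0xB9 = 10111001 (10xxxxxx ✓), payload 111001.
Concatenate: 10010111001 = 0x4B9 (11 bits → U+04B9).

U+04B9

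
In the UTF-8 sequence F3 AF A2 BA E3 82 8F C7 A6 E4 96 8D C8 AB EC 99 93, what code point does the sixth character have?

Offset 0: leading byte 0xF3 = 11110011 → 4-byte char #1 = F3 AF A2 BA.
Offset 4: leading byte 0xE3 = 11100011 → 3-byte char #2 = E3 82 8F.
Offset 7: leading byte 0xC7 = 11000111 → 2-byte char #3 = C7 A6.
Offset 9: leading byte 0xE4 = 11100100 → 3-byte char #4 = E4 96 8D.
Offset 12: leading byte 0xC8 = 11001000 → 2-byte char #5 = C8 AB.
Offset 14: leading byte 0xEC = 11101100 → 3-byte char #6 = EC 99 93.
Leading byte 0xEC = 11101100 matches 1110xxxx → 3-byte sequence.
Byte 1: 0xEC = 11101100, payload 1100 (4 bits).
Byte 2: 0x99 = 10011001 (10xxxxxx ✓), payload 011001.
Byte 3: 0x93 = 10010011 (10xxxxxx ✓), payload 010011.
Concatenate: 1100011001010011 = 0xC653 (16 bits → U+C653).

U+C653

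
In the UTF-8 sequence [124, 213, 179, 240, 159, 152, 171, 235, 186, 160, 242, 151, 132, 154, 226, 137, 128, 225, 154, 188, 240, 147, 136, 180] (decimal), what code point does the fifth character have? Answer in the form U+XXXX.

U+9711A

Offset 0: leading byte 0x7C = 01111100 → 1-byte char #1 = 7C.
Offset 1: leading byte 0xD5 = 11010101 → 2-byte char #2 = D5 B3.
Offset 3: leading byte 0xF0 = 11110000 → 4-byte char #3 = F0 9F 98 AB.
Offset 7: leading byte 0xEB = 11101011 → 3-byte char #4 = EB BA A0.
Offset 10: leading byte 0xF2 = 11110010 → 4-byte char #5 = F2 97 84 9A.
Leading byte 0xF2 = 11110010 matches 11110xxx → 4-byte sequence.
Byte 1: 0xF2 = 11110010, payload 010 (3 bits).
Byte 2: 0x97 = 10010111 (10xxxxxx ✓), payload 010111.
Byte 3: 0x84 = 10000100 (10xxxxxx ✓), payload 000100.
Byte 4: 0x9A = 10011010 (10xxxxxx ✓), payload 011010.
Concatenate: 010010111000100011010 = 0x9711A (21 bits → U+9711A).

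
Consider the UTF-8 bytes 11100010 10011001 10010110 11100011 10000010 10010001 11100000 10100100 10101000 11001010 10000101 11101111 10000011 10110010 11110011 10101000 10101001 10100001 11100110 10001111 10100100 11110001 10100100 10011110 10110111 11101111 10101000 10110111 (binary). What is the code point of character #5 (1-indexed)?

Offset 0: leading byte 0xE2 = 11100010 → 3-byte char #1 = E2 99 96.
Offset 3: leading byte 0xE3 = 11100011 → 3-byte char #2 = E3 82 91.
Offset 6: leading byte 0xE0 = 11100000 → 3-byte char #3 = E0 A4 A8.
Offset 9: leading byte 0xCA = 11001010 → 2-byte char #4 = CA 85.
Offset 11: leading byte 0xEF = 11101111 → 3-byte char #5 = EF 83 B2.
Leading byte 0xEF = 11101111 matches 1110xxxx → 3-byte sequence.
Byte 1: 0xEF = 11101111, payload 1111 (4 bits).
Byte 2: 0x83 = 10000011 (10xxxxxx ✓), payload 000011.
Byte 3: 0xB2 = 10110010 (10xxxxxx ✓), payload 110010.
Concatenate: 1111000011110010 = 0xF0F2 (16 bits → U+F0F2).

U+F0F2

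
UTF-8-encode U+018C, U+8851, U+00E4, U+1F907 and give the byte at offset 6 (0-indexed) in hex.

U+018C → 2-byte form C6 8C at offsets 0–1.
U+8851 → 3-byte form E8 A1 91 at offsets 2–4.
U+00E4 → 2-byte form C3 A4 at offsets 5–6.
Offset 6 falls in char 3's range; it's byte 2 of C3 A4 = 0xA4.

0xA4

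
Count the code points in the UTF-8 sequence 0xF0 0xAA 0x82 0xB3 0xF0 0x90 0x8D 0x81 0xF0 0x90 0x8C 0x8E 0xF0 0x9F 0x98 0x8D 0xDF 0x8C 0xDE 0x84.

6

Byte at offset 0: 0xF0 = 11110000 → 4-byte char (#1). Advance 4.
Byte at offset 4: 0xF0 = 11110000 → 4-byte char (#2). Advance 4.
Byte at offset 8: 0xF0 = 11110000 → 4-byte char (#3). Advance 4.
Byte at offset 12: 0xF0 = 11110000 → 4-byte char (#4). Advance 4.
Byte at offset 16: 0xDF = 11011111 → 2-byte char (#5). Advance 2.
Byte at offset 18: 0xDE = 11011110 → 2-byte char (#6). Advance 2.
Reached end at offset 20 after 6 code points.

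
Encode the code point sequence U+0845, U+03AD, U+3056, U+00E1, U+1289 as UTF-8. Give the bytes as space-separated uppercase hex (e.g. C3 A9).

U+0845: 3-byte form → E0 A1 85.
U+03AD: 2-byte form → CE AD.
U+3056: 3-byte form → E3 81 96.
U+00E1: 2-byte form → C3 A1.
U+1289: 3-byte form → E1 8A 89.
Concatenated (13 bytes): E0 A1 85 CE AD E3 81 96 C3 A1 E1 8A 89.

E0 A1 85 CE AD E3 81 96 C3 A1 E1 8A 89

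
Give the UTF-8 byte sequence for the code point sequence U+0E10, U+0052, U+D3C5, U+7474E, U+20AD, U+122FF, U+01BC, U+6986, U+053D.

U+0E10: 3-byte form → E0 B8 90.
U+0052: 1-byte form → 52.
U+D3C5: 3-byte form → ED 8F 85.
U+7474E: 4-byte form → F1 B4 9D 8E.
U+20AD: 3-byte form → E2 82 AD.
U+122FF: 4-byte form → F0 92 8B BF.
U+01BC: 2-byte form → C6 BC.
U+6986: 3-byte form → E6 A6 86.
U+053D: 2-byte form → D4 BD.
Concatenated (25 bytes): E0 B8 90 52 ED 8F 85 F1 B4 9D 8E E2 82 AD F0 92 8B BF C6 BC E6 A6 86 D4 BD.

E0 B8 90 52 ED 8F 85 F1 B4 9D 8E E2 82 AD F0 92 8B BF C6 BC E6 A6 86 D4 BD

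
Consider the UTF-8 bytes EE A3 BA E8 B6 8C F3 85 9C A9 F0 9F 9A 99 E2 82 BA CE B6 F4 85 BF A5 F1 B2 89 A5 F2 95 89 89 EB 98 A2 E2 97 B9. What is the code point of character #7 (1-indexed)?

Offset 0: leading byte 0xEE = 11101110 → 3-byte char #1 = EE A3 BA.
Offset 3: leading byte 0xE8 = 11101000 → 3-byte char #2 = E8 B6 8C.
Offset 6: leading byte 0xF3 = 11110011 → 4-byte char #3 = F3 85 9C A9.
Offset 10: leading byte 0xF0 = 11110000 → 4-byte char #4 = F0 9F 9A 99.
Offset 14: leading byte 0xE2 = 11100010 → 3-byte char #5 = E2 82 BA.
Offset 17: leading byte 0xCE = 11001110 → 2-byte char #6 = CE B6.
Offset 19: leading byte 0xF4 = 11110100 → 4-byte char #7 = F4 85 BF A5.
Leading byte 0xF4 = 11110100 matches 11110xxx → 4-byte sequence.
Byte 1: 0xF4 = 11110100, payload 100 (3 bits).
Byte 2: 0x85 = 10000101 (10xxxxxx ✓), payload 000101.
Byte 3: 0xBF = 10111111 (10xxxxxx ✓), payload 111111.
Byte 4: 0xA5 = 10100101 (10xxxxxx ✓), payload 100101.
Concatenate: 100000101111111100101 = 0x105FE5 (21 bits → U+105FE5).

U+105FE5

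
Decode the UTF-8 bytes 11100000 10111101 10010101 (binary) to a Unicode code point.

U+0F55

Leading byte 0xE0 = 11100000 matches 1110xxxx → 3-byte sequence.
Byte 1: 0xE0 = 11100000, payload 0000 (4 bits).
Byte 2: 0xBD = 10111101 (10xxxxxx ✓), payload 111101.
Byte 3: 0x95 = 10010101 (10xxxxxx ✓), payload 010101.
Concatenate: 0000111101010101 = 0xF55 (16 bits → U+0F55).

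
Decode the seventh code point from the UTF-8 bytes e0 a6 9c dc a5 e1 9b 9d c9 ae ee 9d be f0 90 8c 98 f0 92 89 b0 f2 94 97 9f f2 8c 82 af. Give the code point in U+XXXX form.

U+12270

Offset 0: leading byte 0xE0 = 11100000 → 3-byte char #1 = E0 A6 9C.
Offset 3: leading byte 0xDC = 11011100 → 2-byte char #2 = DC A5.
Offset 5: leading byte 0xE1 = 11100001 → 3-byte char #3 = E1 9B 9D.
Offset 8: leading byte 0xC9 = 11001001 → 2-byte char #4 = C9 AE.
Offset 10: leading byte 0xEE = 11101110 → 3-byte char #5 = EE 9D BE.
Offset 13: leading byte 0xF0 = 11110000 → 4-byte char #6 = F0 90 8C 98.
Offset 17: leading byte 0xF0 = 11110000 → 4-byte char #7 = F0 92 89 B0.
Leading byte 0xF0 = 11110000 matches 11110xxx → 4-byte sequence.
Byte 1: 0xF0 = 11110000, payload 000 (3 bits).
Byte 2: 0x92 = 10010010 (10xxxxxx ✓), payload 010010.
Byte 3: 0x89 = 10001001 (10xxxxxx ✓), payload 001001.
Byte 4: 0xB0 = 10110000 (10xxxxxx ✓), payload 110000.
Concatenate: 000010010001001110000 = 0x12270 (21 bits → U+12270).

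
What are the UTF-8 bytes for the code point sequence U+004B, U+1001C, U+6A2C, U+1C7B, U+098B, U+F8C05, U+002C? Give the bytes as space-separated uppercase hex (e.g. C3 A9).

4B F0 90 80 9C E6 A8 AC E1 B1 BB E0 A6 8B F3 B8 B0 85 2C

U+004B: 1-byte form → 4B.
U+1001C: 4-byte form → F0 90 80 9C.
U+6A2C: 3-byte form → E6 A8 AC.
U+1C7B: 3-byte form → E1 B1 BB.
U+098B: 3-byte form → E0 A6 8B.
U+F8C05: 4-byte form → F3 B8 B0 85.
U+002C: 1-byte form → 2C.
Concatenated (19 bytes): 4B F0 90 80 9C E6 A8 AC E1 B1 BB E0 A6 8B F3 B8 B0 85 2C.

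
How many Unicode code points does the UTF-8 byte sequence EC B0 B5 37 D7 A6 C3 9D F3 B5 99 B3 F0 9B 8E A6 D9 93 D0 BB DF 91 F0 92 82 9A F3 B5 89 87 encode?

11

Byte at offset 0: 0xEC = 11101100 → 3-byte char (#1). Advance 3.
Byte at offset 3: 0x37 = 00110111 → 1-byte char (#2). Advance 1.
Byte at offset 4: 0xD7 = 11010111 → 2-byte char (#3). Advance 2.
Byte at offset 6: 0xC3 = 11000011 → 2-byte char (#4). Advance 2.
Byte at offset 8: 0xF3 = 11110011 → 4-byte char (#5). Advance 4.
Byte at offset 12: 0xF0 = 11110000 → 4-byte char (#6). Advance 4.
Byte at offset 16: 0xD9 = 11011001 → 2-byte char (#7). Advance 2.
Byte at offset 18: 0xD0 = 11010000 → 2-byte char (#8). Advance 2.
Byte at offset 20: 0xDF = 11011111 → 2-byte char (#9). Advance 2.
Byte at offset 22: 0xF0 = 11110000 → 4-byte char (#10). Advance 4.
Byte at offset 26: 0xF3 = 11110011 → 4-byte char (#11). Advance 4.
Reached end at offset 30 after 11 code points.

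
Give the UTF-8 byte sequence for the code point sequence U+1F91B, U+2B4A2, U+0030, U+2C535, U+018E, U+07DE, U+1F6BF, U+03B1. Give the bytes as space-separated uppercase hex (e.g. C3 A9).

F0 9F A4 9B F0 AB 92 A2 30 F0 AC 94 B5 C6 8E DF 9E F0 9F 9A BF CE B1

U+1F91B: 4-byte form → F0 9F A4 9B.
U+2B4A2: 4-byte form → F0 AB 92 A2.
U+0030: 1-byte form → 30.
U+2C535: 4-byte form → F0 AC 94 B5.
U+018E: 2-byte form → C6 8E.
U+07DE: 2-byte form → DF 9E.
U+1F6BF: 4-byte form → F0 9F 9A BF.
U+03B1: 2-byte form → CE B1.
Concatenated (23 bytes): F0 9F A4 9B F0 AB 92 A2 30 F0 AC 94 B5 C6 8E DF 9E F0 9F 9A BF CE B1.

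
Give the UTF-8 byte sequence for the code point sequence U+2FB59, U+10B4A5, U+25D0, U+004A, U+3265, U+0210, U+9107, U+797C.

F0 AF AD 99 F4 8B 92 A5 E2 97 90 4A E3 89 A5 C8 90 E9 84 87 E7 A5 BC

U+2FB59: 4-byte form → F0 AF AD 99.
U+10B4A5: 4-byte form → F4 8B 92 A5.
U+25D0: 3-byte form → E2 97 90.
U+004A: 1-byte form → 4A.
U+3265: 3-byte form → E3 89 A5.
U+0210: 2-byte form → C8 90.
U+9107: 3-byte form → E9 84 87.
U+797C: 3-byte form → E7 A5 BC.
Concatenated (23 bytes): F0 AF AD 99 F4 8B 92 A5 E2 97 90 4A E3 89 A5 C8 90 E9 84 87 E7 A5 BC.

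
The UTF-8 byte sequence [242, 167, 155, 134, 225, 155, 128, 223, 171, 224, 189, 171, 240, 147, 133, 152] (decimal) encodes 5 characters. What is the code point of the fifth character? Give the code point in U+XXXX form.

U+13158

Offset 0: leading byte 0xF2 = 11110010 → 4-byte char #1 = F2 A7 9B 86.
Offset 4: leading byte 0xE1 = 11100001 → 3-byte char #2 = E1 9B 80.
Offset 7: leading byte 0xDF = 11011111 → 2-byte char #3 = DF AB.
Offset 9: leading byte 0xE0 = 11100000 → 3-byte char #4 = E0 BD AB.
Offset 12: leading byte 0xF0 = 11110000 → 4-byte char #5 = F0 93 85 98.
Leading byte 0xF0 = 11110000 matches 11110xxx → 4-byte sequence.
Byte 1: 0xF0 = 11110000, payload 000 (3 bits).
Byte 2: 0x93 = 10010011 (10xxxxxx ✓), payload 010011.
Byte 3: 0x85 = 10000101 (10xxxxxx ✓), payload 000101.
Byte 4: 0x98 = 10011000 (10xxxxxx ✓), payload 011000.
Concatenate: 000010011000101011000 = 0x13158 (21 bits → U+13158).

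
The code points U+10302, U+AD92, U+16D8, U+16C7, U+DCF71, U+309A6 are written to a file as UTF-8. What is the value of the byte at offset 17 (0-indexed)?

U+10302 → 4-byte form F0 90 8C 82 at offsets 0–3.
U+AD92 → 3-byte form EA B6 92 at offsets 4–6.
U+16D8 → 3-byte form E1 9B 98 at offsets 7–9.
U+16C7 → 3-byte form E1 9B 87 at offsets 10–12.
U+DCF71 → 4-byte form F3 9C BD B1 at offsets 13–16.
U+309A6 → 4-byte form F0 B0 A6 A6 at offsets 17–20.
Offset 17 falls in char 6's range; it's byte 1 of F0 B0 A6 A6 = 0xF0.

0xF0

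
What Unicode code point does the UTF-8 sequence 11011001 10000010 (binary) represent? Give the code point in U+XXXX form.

Leading byte 0xD9 = 11011001 matches 110xxxxx → 2-byte sequence.
Byte 1: 0xD9 = 11011001, payload 11001 (5 bits).
Byte 2: 0x82 = 10000010 (10xxxxxx ✓), payload 000010.
Concatenate: 11001000010 = 0x642 (11 bits → U+0642).

U+0642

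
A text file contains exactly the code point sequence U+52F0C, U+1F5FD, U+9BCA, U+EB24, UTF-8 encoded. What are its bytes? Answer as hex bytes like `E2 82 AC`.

F1 92 BC 8C F0 9F 97 BD E9 AF 8A EE AC A4

U+52F0C: 4-byte form → F1 92 BC 8C.
U+1F5FD: 4-byte form → F0 9F 97 BD.
U+9BCA: 3-byte form → E9 AF 8A.
U+EB24: 3-byte form → EE AC A4.
Concatenated (14 bytes): F1 92 BC 8C F0 9F 97 BD E9 AF 8A EE AC A4.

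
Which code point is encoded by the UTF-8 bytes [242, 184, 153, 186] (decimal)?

U+B867A

Leading byte 0xF2 = 11110010 matches 11110xxx → 4-byte sequence.
Byte 1: 0xF2 = 11110010, payload 010 (3 bits).
Byte 2: 0xB8 = 10111000 (10xxxxxx ✓), payload 111000.
Byte 3: 0x99 = 10011001 (10xxxxxx ✓), payload 011001.
Byte 4: 0xBA = 10111010 (10xxxxxx ✓), payload 111010.
Concatenate: 010111000011001111010 = 0xB867A (21 bits → U+B867A).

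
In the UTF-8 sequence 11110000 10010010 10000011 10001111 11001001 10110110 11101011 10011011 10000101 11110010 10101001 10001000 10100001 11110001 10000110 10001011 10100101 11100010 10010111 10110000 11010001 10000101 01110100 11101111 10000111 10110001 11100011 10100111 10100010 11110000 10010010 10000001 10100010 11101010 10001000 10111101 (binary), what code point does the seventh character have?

U+0445

Offset 0: leading byte 0xF0 = 11110000 → 4-byte char #1 = F0 92 83 8F.
Offset 4: leading byte 0xC9 = 11001001 → 2-byte char #2 = C9 B6.
Offset 6: leading byte 0xEB = 11101011 → 3-byte char #3 = EB 9B 85.
Offset 9: leading byte 0xF2 = 11110010 → 4-byte char #4 = F2 A9 88 A1.
Offset 13: leading byte 0xF1 = 11110001 → 4-byte char #5 = F1 86 8B A5.
Offset 17: leading byte 0xE2 = 11100010 → 3-byte char #6 = E2 97 B0.
Offset 20: leading byte 0xD1 = 11010001 → 2-byte char #7 = D1 85.
Leading byte 0xD1 = 11010001 matches 110xxxxx → 2-byte sequence.
Byte 1: 0xD1 = 11010001, payload 10001 (5 bits).
Byte 2: 0x85 = 10000101 (10xxxxxx ✓), payload 000101.
Concatenate: 10001000101 = 0x445 (11 bits → U+0445).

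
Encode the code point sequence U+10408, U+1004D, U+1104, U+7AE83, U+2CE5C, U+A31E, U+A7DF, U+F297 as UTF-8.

U+10408: 4-byte form → F0 90 90 88.
U+1004D: 4-byte form → F0 90 81 8D.
U+1104: 3-byte form → E1 84 84.
U+7AE83: 4-byte form → F1 BA BA 83.
U+2CE5C: 4-byte form → F0 AC B9 9C.
U+A31E: 3-byte form → EA 8C 9E.
U+A7DF: 3-byte form → EA 9F 9F.
U+F297: 3-byte form → EF 8A 97.
Concatenated (28 bytes): F0 90 90 88 F0 90 81 8D E1 84 84 F1 BA BA 83 F0 AC B9 9C EA 8C 9E EA 9F 9F EF 8A 97.

F0 90 90 88 F0 90 81 8D E1 84 84 F1 BA BA 83 F0 AC B9 9C EA 8C 9E EA 9F 9F EF 8A 97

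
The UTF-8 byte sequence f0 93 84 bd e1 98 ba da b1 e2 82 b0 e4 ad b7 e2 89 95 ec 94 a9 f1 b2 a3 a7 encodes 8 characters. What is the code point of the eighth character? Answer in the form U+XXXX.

Offset 0: leading byte 0xF0 = 11110000 → 4-byte char #1 = F0 93 84 BD.
Offset 4: leading byte 0xE1 = 11100001 → 3-byte char #2 = E1 98 BA.
Offset 7: leading byte 0xDA = 11011010 → 2-byte char #3 = DA B1.
Offset 9: leading byte 0xE2 = 11100010 → 3-byte char #4 = E2 82 B0.
Offset 12: leading byte 0xE4 = 11100100 → 3-byte char #5 = E4 AD B7.
Offset 15: leading byte 0xE2 = 11100010 → 3-byte char #6 = E2 89 95.
Offset 18: leading byte 0xEC = 11101100 → 3-byte char #7 = EC 94 A9.
Offset 21: leading byte 0xF1 = 11110001 → 4-byte char #8 = F1 B2 A3 A7.
Leading byte 0xF1 = 11110001 matches 11110xxx → 4-byte sequence.
Byte 1: 0xF1 = 11110001, payload 001 (3 bits).
Byte 2: 0xB2 = 10110010 (10xxxxxx ✓), payload 110010.
Byte 3: 0xA3 = 10100011 (10xxxxxx ✓), payload 100011.
Byte 4: 0xA7 = 10100111 (10xxxxxx ✓), payload 100111.
Concatenate: 001110010100011100111 = 0x728E7 (21 bits → U+728E7).

U+728E7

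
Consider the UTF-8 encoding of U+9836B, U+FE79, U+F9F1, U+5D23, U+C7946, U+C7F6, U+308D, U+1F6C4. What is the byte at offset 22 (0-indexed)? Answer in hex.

U+9836B → 4-byte form F2 98 8D AB at offsets 0–3.
U+FE79 → 3-byte form EF B9 B9 at offsets 4–6.
U+F9F1 → 3-byte form EF A7 B1 at offsets 7–9.
U+5D23 → 3-byte form E5 B4 A3 at offsets 10–12.
U+C7946 → 4-byte form F3 87 A5 86 at offsets 13–16.
U+C7F6 → 3-byte form EC 9F B6 at offsets 17–19.
U+308D → 3-byte form E3 82 8D at offsets 20–22.
Offset 22 falls in char 7's range; it's byte 3 of E3 82 8D = 0x8D.

0x8D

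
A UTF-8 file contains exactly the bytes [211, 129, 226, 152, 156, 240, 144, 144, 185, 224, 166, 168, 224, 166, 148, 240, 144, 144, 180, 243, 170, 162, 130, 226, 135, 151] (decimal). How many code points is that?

8

Byte at offset 0: 0xD3 = 11010011 → 2-byte char (#1). Advance 2.
Byte at offset 2: 0xE2 = 11100010 → 3-byte char (#2). Advance 3.
Byte at offset 5: 0xF0 = 11110000 → 4-byte char (#3). Advance 4.
Byte at offset 9: 0xE0 = 11100000 → 3-byte char (#4). Advance 3.
Byte at offset 12: 0xE0 = 11100000 → 3-byte char (#5). Advance 3.
Byte at offset 15: 0xF0 = 11110000 → 4-byte char (#6). Advance 4.
Byte at offset 19: 0xF3 = 11110011 → 4-byte char (#7). Advance 4.
Byte at offset 23: 0xE2 = 11100010 → 3-byte char (#8). Advance 3.
Reached end at offset 26 after 8 code points.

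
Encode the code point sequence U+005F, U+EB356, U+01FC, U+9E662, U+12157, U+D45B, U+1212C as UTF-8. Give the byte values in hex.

5F F3 AB 8D 96 C7 BC F2 9E 99 A2 F0 92 85 97 ED 91 9B F0 92 84 AC

U+005F: 1-byte form → 5F.
U+EB356: 4-byte form → F3 AB 8D 96.
U+01FC: 2-byte form → C7 BC.
U+9E662: 4-byte form → F2 9E 99 A2.
U+12157: 4-byte form → F0 92 85 97.
U+D45B: 3-byte form → ED 91 9B.
U+1212C: 4-byte form → F0 92 84 AC.
Concatenated (22 bytes): 5F F3 AB 8D 96 C7 BC F2 9E 99 A2 F0 92 85 97 ED 91 9B F0 92 84 AC.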